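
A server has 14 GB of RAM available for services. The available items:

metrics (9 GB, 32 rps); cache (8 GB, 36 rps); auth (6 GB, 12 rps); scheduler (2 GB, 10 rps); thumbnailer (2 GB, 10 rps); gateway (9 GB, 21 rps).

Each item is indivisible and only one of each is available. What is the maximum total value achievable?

56 rps

Check high-value combinations within 14 GB:
- cache+scheduler+thumbnailer: memory 8+2+2=12, value 36+10+10=56
- metrics+scheduler+thumbnailer: memory 9+2+2=13, value 32+10+10=52
- cache+auth: memory 8+6=14, value 36+12=48
Best: 56 rps.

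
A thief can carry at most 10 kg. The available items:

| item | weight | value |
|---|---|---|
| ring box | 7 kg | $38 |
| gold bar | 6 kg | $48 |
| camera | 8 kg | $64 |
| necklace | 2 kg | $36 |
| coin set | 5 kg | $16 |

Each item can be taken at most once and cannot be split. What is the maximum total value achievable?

Check high-value combinations within 10 kg:
- camera+necklace: weight 8+2=10, value 64+36=100
- gold bar+necklace: weight 6+2=8, value 48+36=84
- ring box+necklace: weight 7+2=9, value 38+36=74
Best: $100.

$100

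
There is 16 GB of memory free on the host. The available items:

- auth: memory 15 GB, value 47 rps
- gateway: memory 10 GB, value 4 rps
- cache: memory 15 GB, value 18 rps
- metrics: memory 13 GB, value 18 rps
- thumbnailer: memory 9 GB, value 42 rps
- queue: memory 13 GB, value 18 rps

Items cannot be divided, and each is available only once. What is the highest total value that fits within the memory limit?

This is a 0/1 knapsack; check combinations near the capacity.
- auth: memory 15, value 47
- thumbnailer: memory 9, value 42
- metrics: memory 13, value 18
- queue: memory 13, value 18
Best: 47 rps.

47 rps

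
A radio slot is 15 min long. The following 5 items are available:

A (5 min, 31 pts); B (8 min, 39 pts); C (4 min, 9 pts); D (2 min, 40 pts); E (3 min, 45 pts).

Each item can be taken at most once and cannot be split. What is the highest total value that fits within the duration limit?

125 pts

Check high-value combinations within 15 min:
- A+C+D+E: duration 5+4+2+3=14, value 31+9+40+45=125
- B+D+E: duration 8+2+3=13, value 39+40+45=124
- A+D+E: duration 5+2+3=10, value 31+40+45=116
- A+B+D: duration 5+8+2=15, value 31+39+40=110
Best: 125 pts.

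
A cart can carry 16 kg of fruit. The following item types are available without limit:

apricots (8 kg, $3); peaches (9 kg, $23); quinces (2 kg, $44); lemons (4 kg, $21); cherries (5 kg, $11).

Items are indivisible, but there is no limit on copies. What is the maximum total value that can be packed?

Best value-per-unit is quinces at 44/2, and filling with it alone uses weight 8×2=16. No mix of the others beats 8×44 = 352.

$352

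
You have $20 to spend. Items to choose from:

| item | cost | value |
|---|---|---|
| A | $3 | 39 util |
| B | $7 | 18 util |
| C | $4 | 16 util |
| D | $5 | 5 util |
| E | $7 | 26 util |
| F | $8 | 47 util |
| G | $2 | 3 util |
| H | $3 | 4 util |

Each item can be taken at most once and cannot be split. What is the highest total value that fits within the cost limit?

115 util

Check high-value combinations within $20:
- A+E+F+G: cost 3+7+8+2=20, value 39+26+47+3=115
- A+E+F: cost 3+7+8=18, value 39+26+47=112
- A+C+F+G+H: cost 3+4+8+2+3=20, value 39+16+47+3+4=109
- A+C+D+F: cost 3+4+5+8=20, value 39+16+5+47=107
Best: 115 util.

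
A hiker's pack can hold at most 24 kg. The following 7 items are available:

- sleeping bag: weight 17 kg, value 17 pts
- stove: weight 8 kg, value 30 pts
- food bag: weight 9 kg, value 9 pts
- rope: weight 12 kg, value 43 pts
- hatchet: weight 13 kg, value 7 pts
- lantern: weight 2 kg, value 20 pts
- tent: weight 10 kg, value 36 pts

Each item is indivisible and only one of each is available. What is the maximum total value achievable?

Check high-value combinations within 24 kg:
- rope+lantern+tent: weight 12+2+10=24, value 43+20+36=99
- stove+rope+lantern: weight 8+12+2=22, value 30+43+20=93
- stove+lantern+tent: weight 8+2+10=20, value 30+20+36=86
- rope+tent: weight 12+10=22, value 43+36=79
- stove+rope: weight 8+12=20, value 30+43=73
Best: 99 pts.

99 pts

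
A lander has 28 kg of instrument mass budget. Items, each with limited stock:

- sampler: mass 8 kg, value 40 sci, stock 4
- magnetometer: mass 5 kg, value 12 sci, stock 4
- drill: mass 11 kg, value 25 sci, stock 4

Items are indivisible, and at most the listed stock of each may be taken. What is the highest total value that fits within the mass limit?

120 sci

Top feasible selections:
- 3×sampler: mass 24, value 120
- 2×sampler + 1×drill: mass 27, value 105
Best: 120 sci.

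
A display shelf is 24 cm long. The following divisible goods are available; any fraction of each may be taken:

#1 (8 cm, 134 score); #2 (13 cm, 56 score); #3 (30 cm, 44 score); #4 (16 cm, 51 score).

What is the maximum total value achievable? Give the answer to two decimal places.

Take in order of value per unit:
- #1 (134/8 per unit): all 8 → value 134, running total 134.00
- #2 (56/13 per unit): all 13 → value 56, running total 190.00
- #4 (51/16 per unit): 3 of 16 → value 3×51/16 = 9.5625, running total 199.56
Total 199.56.

199.56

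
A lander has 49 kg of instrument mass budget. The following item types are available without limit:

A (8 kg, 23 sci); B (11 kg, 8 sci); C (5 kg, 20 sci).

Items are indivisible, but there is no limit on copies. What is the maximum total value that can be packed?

183 sci

Best value-per-unit is C at 20/5; filling with it alone gives 9×20 = 180.
Optimal mix: 1×A + 8×C → mass 48, value 183.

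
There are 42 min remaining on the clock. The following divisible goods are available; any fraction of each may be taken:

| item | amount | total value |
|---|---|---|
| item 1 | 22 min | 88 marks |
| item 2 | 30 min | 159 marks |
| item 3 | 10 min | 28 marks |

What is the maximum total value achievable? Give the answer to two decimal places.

207.00

Take in order of value per unit:
- item 2 (159/30 per unit): all 30 → value 159, running total 159.00
- item 1 (88/22 per unit): 12 of 22 → value 12×88/22 = 48.0000, running total 207.00
Total 207.00.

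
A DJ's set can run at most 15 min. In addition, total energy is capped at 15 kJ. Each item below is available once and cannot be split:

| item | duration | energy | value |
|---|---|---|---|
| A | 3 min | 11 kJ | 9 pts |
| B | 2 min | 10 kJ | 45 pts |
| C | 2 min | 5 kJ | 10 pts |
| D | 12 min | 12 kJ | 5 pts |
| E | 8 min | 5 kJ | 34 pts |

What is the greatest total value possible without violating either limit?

79 pts

Feasible sets respecting both limits:
- B+E: duration 10, energy 15, value 79
- B+C: duration 4, energy 15, value 55
- B: duration 2, energy 10, value 45
Best: 79 pts.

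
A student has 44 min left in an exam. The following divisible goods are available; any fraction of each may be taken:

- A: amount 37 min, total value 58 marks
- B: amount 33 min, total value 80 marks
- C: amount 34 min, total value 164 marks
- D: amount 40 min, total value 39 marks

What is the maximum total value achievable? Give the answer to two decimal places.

188.24

Take in order of value per unit:
- C (164/34 per unit): all 34 → value 164, running total 164.00
- B (80/33 per unit): 10 of 33 → value 10×80/33 = 24.2424, running total 188.24
Total 188.24.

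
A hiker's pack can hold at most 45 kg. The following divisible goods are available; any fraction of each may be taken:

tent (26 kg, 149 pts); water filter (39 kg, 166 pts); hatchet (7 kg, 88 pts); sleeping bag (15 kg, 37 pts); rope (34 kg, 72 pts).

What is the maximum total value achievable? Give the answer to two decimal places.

Take in order of value per unit:
- hatchet (88/7 per unit): all 7 → value 88, running total 88.00
- tent (149/26 per unit): all 26 → value 149, running total 237.00
- water filter (166/39 per unit): 12 of 39 → value 12×166/39 = 51.0769, running total 288.08
Total 288.08.

288.08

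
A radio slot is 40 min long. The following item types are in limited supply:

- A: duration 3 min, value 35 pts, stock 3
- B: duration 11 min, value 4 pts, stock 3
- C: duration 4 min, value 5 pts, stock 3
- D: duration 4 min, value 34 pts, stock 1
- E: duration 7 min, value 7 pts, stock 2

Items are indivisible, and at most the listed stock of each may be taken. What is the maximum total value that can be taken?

Best selections within duration 40 and stock limits:
- 3×A + 3×C + 1×D + 2×E: duration 39, value 168
- 3×A + 2×C + 1×D + 2×E: duration 35, value 163
- 3×A + 3×C + 1×D + 1×E: duration 32, value 161
Best: 168 pts.

168 pts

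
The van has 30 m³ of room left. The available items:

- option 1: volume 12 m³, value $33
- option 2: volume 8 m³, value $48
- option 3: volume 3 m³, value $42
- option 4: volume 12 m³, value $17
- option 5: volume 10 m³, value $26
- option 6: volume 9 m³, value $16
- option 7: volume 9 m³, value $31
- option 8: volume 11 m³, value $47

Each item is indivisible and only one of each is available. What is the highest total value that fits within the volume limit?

$147

Check high-value combinations within 30 m³:
- option 2+option 3+option 5+option 7: volume 8+3+10+9=30, value 48+42+26+31=147
- option 2+option 3+option 8: volume 8+3+11=22, value 48+42+47=137
- option 2+option 3+option 6+option 7: volume 8+3+9+9=29, value 48+42+16+31=137
Best: $147.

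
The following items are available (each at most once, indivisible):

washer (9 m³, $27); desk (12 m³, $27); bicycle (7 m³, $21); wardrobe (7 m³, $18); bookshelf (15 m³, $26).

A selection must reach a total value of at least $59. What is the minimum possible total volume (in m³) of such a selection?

Subsets with value ≥ 59, sorted by total volume:
- washer+bicycle+wardrobe: volume 23, value 66
- desk+bicycle+wardrobe: volume 26, value 66
Minimum volume: 23 m³.

23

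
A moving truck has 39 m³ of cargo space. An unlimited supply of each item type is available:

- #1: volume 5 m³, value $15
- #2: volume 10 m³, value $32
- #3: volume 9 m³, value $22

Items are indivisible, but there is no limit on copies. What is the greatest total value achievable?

$118

Best value-per-unit is #2 at 32/10; filling with it alone gives 3×32 = 96.
Optimal mix: 3×#2 + 1×#3 → volume 39, value 118.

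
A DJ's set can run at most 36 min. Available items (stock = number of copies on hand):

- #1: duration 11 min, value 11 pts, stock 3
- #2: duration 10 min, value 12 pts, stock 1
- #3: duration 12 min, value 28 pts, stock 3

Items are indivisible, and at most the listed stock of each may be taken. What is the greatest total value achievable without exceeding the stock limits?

84 pts

Best selections within duration 36 and stock limits:
- 3×#3: duration 36, value 84
- 1×#2 + 2×#3: duration 34, value 68
- 1×#1 + 2×#3: duration 35, value 67
- 2×#3: duration 24, value 56
Best: 84 pts.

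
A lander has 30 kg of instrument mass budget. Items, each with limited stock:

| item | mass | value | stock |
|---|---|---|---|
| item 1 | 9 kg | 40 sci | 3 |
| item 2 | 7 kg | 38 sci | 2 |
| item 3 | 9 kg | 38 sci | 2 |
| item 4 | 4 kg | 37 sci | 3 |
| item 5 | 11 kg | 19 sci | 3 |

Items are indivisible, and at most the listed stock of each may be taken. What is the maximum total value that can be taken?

Best selections within mass 30 and stock limits:
- 2×item 1 + 3×item 4: mass 30, value 191
- 1×item 1 + 1×item 2 + 3×item 4: mass 28, value 189
- 1×item 1 + 1×item 3 + 3×item 4: mass 30, value 189
Best: 191 sci.

191 sci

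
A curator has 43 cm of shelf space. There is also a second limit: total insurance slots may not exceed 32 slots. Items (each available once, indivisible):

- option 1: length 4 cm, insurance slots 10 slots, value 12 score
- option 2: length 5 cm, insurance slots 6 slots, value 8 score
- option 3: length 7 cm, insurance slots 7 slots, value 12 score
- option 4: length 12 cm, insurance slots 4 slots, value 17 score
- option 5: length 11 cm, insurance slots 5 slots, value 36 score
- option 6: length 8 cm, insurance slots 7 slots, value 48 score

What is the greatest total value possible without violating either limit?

121 score

Feasible sets respecting both limits:
- option 1+option 2+option 4+option 5+option 6: length 40, insurance slots 32, value 121
- option 2+option 3+option 4+option 5+option 6: length 43, insurance slots 29, value 121
- option 1+option 4+option 5+option 6: length 35, insurance slots 26, value 113
Best: 121 score.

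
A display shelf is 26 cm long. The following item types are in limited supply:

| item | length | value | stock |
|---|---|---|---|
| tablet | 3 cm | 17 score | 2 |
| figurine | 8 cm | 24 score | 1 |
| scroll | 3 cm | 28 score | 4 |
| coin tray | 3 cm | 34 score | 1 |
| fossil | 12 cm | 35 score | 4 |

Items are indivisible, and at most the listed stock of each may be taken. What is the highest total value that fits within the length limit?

187 score

Best selections within length 26 and stock limits:
- 1×tablet + 1×figurine + 4×scroll + 1×coin tray: length 26, value 187
- 2×tablet + 4×scroll + 1×coin tray: length 21, value 180
- 2×tablet + 1×figurine + 3×scroll + 1×coin tray: length 26, value 176
Best: 187 score.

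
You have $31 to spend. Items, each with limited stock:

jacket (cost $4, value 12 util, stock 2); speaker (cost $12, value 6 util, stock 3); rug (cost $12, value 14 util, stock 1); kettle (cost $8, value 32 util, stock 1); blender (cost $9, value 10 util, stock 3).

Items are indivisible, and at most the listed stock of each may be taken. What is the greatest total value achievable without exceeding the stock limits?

70 util

Top feasible selections:
- 2×jacket + 1×rug + 1×kettle: cost 28, value 70
- 2×jacket + 1×kettle + 1×blender: cost 25, value 66
- 1×jacket + 1×kettle + 2×blender: cost 30, value 64
- 2×jacket + 1×speaker + 1×kettle: cost 28, value 62
Best: 70 util.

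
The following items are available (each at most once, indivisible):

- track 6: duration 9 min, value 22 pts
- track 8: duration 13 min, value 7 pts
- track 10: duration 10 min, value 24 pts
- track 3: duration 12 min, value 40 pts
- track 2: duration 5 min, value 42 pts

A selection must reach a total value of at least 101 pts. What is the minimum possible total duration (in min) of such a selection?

26

Subsets with value ≥ 101, sorted by total duration:
- track 6+track 3+track 2: duration 26, value 104
- track 10+track 3+track 2: duration 27, value 106
Minimum duration: 26 min.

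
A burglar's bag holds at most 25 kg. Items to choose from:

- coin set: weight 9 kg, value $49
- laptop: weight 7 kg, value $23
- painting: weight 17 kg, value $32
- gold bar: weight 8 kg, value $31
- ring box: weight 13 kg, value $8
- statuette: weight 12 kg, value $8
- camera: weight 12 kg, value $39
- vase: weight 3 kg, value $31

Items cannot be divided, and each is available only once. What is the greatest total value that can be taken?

Check high-value combinations within 25 kg:
- coin set+camera+vase: weight 9+12+3=24, value 49+39+31=119
- coin set+gold bar+vase: weight 9+8+3=20, value 49+31+31=111
- coin set+laptop+vase: weight 9+7+3=19, value 49+23+31=103
- coin set+laptop+gold bar: weight 9+7+8=24, value 49+23+31=103
- gold bar+camera+vase: weight 8+12+3=23, value 31+39+31=101
Best: $119.

$119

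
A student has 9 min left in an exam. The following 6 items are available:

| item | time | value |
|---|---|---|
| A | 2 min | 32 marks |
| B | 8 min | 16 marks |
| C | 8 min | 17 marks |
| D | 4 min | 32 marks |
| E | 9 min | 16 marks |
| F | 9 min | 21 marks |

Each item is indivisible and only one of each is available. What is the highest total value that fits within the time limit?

64 marks

Check high-value combinations within 9 min:
- A+D: time 2+4=6, value 32+32=64
- A: time 2, value 32
- D: time 4, value 32
- F: time 9, value 21
- C: time 8, value 17
Best: 64 marks.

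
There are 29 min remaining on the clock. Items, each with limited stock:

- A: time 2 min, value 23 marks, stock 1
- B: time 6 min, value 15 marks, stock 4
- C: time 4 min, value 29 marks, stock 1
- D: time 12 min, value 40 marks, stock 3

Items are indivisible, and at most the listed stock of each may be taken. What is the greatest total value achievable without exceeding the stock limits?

109 marks

Top feasible selections:
- 1×C + 2×D: time 28, value 109
- 1×A + 1×B + 1×C + 1×D: time 24, value 107
Best: 109 marks.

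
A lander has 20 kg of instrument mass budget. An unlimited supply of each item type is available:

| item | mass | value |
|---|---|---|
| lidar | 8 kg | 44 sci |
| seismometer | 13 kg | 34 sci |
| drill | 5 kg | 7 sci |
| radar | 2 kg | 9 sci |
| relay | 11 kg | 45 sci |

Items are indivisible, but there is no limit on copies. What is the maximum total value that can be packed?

106 sci

Best value-per-unit is lidar at 44/8; filling with it alone gives 2×44 = 88.
Optimal mix: 2×lidar + 2×radar → mass 20, value 106.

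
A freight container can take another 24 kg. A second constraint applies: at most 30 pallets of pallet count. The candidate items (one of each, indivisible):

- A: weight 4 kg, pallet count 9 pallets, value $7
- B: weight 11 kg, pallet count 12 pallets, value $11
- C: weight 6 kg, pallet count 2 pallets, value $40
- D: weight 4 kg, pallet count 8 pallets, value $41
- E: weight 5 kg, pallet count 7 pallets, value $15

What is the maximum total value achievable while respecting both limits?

$103

Feasible sets respecting both limits:
- A+C+D+E: weight 19, pallet count 26, value 103
- C+D+E: weight 15, pallet count 17, value 96
- B+C+D: weight 21, pallet count 22, value 92
Best: $103.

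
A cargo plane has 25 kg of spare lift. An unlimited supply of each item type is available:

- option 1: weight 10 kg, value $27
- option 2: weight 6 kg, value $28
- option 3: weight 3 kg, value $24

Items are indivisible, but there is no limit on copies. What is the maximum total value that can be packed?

$192

Best value-per-unit is option 3 at 24/3, and filling with it alone uses weight 8×3=24. No mix of the others beats 8×24 = 192.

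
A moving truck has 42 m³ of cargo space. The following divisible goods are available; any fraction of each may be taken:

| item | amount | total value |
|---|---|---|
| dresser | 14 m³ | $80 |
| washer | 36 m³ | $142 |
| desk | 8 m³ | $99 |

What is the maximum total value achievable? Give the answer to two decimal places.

257.89

Take in order of value per unit:
- desk (99/8 per unit): all 8 → value 99, running total 99.00
- dresser (80/14 per unit): all 14 → value 80, running total 179.00
- washer (142/36 per unit): 20 of 36 → value 20×142/36 = 78.8889, running total 257.89
Total 257.89.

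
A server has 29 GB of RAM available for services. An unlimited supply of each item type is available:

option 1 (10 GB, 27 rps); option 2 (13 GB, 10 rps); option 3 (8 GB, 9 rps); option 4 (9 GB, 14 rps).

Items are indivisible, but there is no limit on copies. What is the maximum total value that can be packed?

Best value-per-unit is option 1 at 27/10; filling with it alone gives 2×27 = 54.
Optimal mix: 2×option 1 + 1×option 4 → memory 29, value 68.

68 rps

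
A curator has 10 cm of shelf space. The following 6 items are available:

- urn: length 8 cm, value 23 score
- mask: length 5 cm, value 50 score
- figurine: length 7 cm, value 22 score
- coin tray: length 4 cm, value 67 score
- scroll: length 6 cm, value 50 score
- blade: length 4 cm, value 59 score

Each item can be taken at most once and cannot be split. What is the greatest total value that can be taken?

This is a 0/1 knapsack; check combinations near the capacity.
- coin tray+blade: length 4+4=8, value 67+59=126
- mask+coin tray: length 5+4=9, value 50+67=117
- coin tray+scroll: length 4+6=10, value 67+50=117
- mask+blade: length 5+4=9, value 50+59=109
- scroll+blade: length 6+4=10, value 50+59=109
Best: 126 score.

126 score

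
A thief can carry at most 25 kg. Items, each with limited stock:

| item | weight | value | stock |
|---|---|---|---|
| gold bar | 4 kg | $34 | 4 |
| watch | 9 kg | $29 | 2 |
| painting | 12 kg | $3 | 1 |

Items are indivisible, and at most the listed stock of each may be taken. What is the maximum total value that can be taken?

$165

Best selections within weight 25 and stock limits:
- 4×gold bar + 1×watch: weight 25, value 165
- 4×gold bar: weight 16, value 136
- 3×gold bar + 1×watch: weight 21, value 131
Best: $165.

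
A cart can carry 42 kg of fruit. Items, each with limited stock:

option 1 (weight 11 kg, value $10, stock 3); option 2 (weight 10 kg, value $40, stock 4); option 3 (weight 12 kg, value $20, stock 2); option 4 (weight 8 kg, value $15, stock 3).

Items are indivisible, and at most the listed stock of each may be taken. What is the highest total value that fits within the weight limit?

$160

Best selections within weight 42 and stock limits:
- 4×option 2: weight 40, value 160
- 3×option 2 + 1×option 3: weight 42, value 140
Best: $160.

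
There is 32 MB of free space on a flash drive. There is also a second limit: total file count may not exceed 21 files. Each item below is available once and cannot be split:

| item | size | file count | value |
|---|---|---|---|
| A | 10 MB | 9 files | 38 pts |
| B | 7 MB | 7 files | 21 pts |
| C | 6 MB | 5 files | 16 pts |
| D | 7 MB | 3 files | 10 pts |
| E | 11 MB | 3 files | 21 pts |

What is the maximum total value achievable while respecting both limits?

80 pts

Feasible sets respecting both limits:
- A+B+E: size 28, file count 19, value 80
- A+B+C: size 23, file count 21, value 75
- A+C+E: size 27, file count 17, value 75
Best: 80 pts.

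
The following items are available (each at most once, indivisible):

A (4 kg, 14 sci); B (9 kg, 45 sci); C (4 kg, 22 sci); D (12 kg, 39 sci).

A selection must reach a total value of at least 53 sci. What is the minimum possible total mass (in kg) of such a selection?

Subsets with value ≥ 53, sorted by total mass:
- B+C: mass 13, value 67
- A+B: mass 13, value 59
- C+D: mass 16, value 61
- A+D: mass 16, value 53
Minimum mass: 13 kg.

13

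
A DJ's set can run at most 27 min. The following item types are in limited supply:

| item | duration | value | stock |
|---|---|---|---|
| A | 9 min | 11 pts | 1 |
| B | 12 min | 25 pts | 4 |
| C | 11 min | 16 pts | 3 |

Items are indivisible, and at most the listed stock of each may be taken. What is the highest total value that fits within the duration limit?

50 pts

Best selections within duration 27 and stock limits:
- 2×B: duration 24, value 50
- 1×B + 1×C: duration 23, value 41
- 1×A + 1×B: duration 21, value 36
- 2×C: duration 22, value 32
Best: 50 pts.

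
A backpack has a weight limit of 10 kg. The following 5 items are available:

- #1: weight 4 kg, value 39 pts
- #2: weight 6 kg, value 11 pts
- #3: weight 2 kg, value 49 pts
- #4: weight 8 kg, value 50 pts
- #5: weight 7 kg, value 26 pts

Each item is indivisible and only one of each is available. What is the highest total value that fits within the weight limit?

99 pts

This is a 0/1 knapsack; check combinations near the capacity.
- #3+#4: weight 2+8=10, value 49+50=99
- #1+#3: weight 4+2=6, value 39+49=88
- #3+#5: weight 2+7=9, value 49+26=75
- #2+#3: weight 6+2=8, value 11+49=60
Best: 99 pts.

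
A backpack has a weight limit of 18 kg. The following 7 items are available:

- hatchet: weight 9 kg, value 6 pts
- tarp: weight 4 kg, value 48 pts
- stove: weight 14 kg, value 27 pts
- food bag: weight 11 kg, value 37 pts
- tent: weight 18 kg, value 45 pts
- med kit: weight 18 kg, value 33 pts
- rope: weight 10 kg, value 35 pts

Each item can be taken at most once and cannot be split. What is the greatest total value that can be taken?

85 pts

Check high-value combinations within 18 kg:
- tarp+food bag: weight 4+11=15, value 48+37=85
- tarp+rope: weight 4+10=14, value 48+35=83
- tarp+stove: weight 4+14=18, value 48+27=75
Best: 85 pts.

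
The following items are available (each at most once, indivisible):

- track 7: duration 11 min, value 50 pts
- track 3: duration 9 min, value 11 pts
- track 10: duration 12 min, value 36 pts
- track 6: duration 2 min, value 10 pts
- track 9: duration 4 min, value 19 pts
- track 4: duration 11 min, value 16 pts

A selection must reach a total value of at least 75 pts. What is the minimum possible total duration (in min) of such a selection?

17

Subsets with value ≥ 75, sorted by total duration:
- track 7+track 6+track 9: duration 17, value 79
- track 7+track 10: duration 23, value 86
- track 7+track 3+track 9: duration 24, value 80
Minimum duration: 17 min.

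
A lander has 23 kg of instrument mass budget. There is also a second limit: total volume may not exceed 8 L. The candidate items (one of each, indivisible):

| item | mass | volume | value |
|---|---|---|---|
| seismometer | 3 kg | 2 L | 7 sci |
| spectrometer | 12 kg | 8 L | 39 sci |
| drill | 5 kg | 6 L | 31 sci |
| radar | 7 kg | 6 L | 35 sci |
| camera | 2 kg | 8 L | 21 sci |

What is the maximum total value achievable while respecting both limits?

42 sci

Feasible sets respecting both limits:
- seismometer+radar: mass 10, volume 8, value 42
- spectrometer: mass 12, volume 8, value 39
- seismometer+drill: mass 8, volume 8, value 38
- radar: mass 7, volume 6, value 35
Best: 42 sci.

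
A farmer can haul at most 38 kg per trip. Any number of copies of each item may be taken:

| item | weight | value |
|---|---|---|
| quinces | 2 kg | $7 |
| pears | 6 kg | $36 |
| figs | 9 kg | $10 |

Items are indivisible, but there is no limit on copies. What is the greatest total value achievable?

Best value-per-unit is pears at 36/6; filling with it alone gives 6×36 = 216.
Optimal mix: 1×quinces + 6×pears → weight 38, value 223.

$223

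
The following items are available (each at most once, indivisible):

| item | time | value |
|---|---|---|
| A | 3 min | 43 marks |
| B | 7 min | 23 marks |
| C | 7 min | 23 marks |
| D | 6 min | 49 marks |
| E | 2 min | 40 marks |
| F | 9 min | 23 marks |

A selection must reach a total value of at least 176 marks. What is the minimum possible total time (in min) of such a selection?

25

Subsets with value ≥ 176, sorted by total time:
- A+B+C+D+E: time 25, value 178
- A+B+D+E+F: time 27, value 178
- A+C+D+E+F: time 27, value 178
- A+B+C+D+E+F: time 34, value 201
Minimum time: 25 min.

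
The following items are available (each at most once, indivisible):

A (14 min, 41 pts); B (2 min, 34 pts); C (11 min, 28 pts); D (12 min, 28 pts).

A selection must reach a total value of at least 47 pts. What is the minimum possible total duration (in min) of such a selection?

13

Subsets with value ≥ 47, sorted by total duration:
- B+C: duration 13, value 62
- B+D: duration 14, value 62
- A+B: duration 16, value 75
Minimum duration: 13 min.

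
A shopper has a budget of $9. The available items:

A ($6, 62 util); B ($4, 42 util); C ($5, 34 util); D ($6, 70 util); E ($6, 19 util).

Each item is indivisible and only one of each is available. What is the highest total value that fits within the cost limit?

Check high-value combinations within $9:
- B+C: cost 4+5=9, value 42+34=76
- D: cost 6, value 70
- A: cost 6, value 62
- B: cost 4, value 42
- C: cost 5, value 34
Best: 76 util.

76 util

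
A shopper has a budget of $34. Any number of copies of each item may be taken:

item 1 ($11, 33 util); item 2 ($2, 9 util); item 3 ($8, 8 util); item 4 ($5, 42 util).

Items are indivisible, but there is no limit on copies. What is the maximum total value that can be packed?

Best value-per-unit is item 4 at 42/5; filling with it alone gives 6×42 = 252.
Optimal mix: 2×item 2 + 6×item 4 → cost 34, value 270.

270 util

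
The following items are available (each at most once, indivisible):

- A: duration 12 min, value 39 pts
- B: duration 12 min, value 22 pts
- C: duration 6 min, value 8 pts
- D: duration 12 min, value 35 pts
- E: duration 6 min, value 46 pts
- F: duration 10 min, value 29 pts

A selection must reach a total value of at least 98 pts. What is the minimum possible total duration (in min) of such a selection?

Subsets with value ≥ 98, sorted by total duration:
- A+E+F: duration 28, value 114
- D+E+F: duration 28, value 110
- A+D+E: duration 30, value 120
Minimum duration: 28 min.

28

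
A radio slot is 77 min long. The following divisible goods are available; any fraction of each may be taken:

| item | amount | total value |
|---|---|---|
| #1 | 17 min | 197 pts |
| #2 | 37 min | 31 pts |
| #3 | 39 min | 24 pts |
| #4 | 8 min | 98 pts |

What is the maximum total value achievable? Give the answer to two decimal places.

Take in order of value per unit:
- #4 (98/8 per unit): all 8 → value 98, running total 98.00
- #1 (197/17 per unit): all 17 → value 197, running total 295.00
- #2 (31/37 per unit): all 37 → value 31, running total 326.00
- #3 (24/39 per unit): 15 of 39 → value 15×24/39 = 9.2308, running total 335.23
Total 335.23.

335.23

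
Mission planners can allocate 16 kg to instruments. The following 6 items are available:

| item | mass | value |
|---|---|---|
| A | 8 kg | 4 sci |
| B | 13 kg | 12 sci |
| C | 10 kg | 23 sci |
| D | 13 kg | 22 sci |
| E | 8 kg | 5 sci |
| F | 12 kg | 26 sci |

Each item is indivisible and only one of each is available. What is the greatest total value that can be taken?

This is a 0/1 knapsack; check combinations near the capacity.
- F: mass 12, value 26
- C: mass 10, value 23
- D: mass 13, value 22
Best: 26 sci.

26 sci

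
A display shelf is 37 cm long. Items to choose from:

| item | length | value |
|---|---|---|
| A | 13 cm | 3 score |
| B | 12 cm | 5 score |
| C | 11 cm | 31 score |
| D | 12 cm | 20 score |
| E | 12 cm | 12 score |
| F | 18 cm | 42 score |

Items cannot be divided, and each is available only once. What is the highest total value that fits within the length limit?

73 score

Check high-value combinations within 37 cm:
- C+F: length 11+18=29, value 31+42=73
- C+D+E: length 11+12+12=35, value 31+20+12=63
- D+F: length 12+18=30, value 20+42=62
Best: 73 score.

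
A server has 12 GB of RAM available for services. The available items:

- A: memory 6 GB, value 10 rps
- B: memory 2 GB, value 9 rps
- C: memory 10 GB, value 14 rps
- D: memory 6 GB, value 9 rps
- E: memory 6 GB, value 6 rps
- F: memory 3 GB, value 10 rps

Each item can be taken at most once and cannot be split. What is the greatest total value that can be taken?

29 rps

Check high-value combinations within 12 GB:
- A+B+F: memory 6+2+3=11, value 10+9+10=29
- B+D+F: memory 2+6+3=11, value 9+9+10=28
- B+E+F: memory 2+6+3=11, value 9+6+10=25
Best: 29 rps.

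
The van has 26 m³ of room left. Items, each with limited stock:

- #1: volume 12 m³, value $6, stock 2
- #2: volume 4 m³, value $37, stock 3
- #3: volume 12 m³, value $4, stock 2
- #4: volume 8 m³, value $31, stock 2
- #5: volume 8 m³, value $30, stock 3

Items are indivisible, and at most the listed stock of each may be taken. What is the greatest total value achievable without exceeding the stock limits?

Top feasible selections:
- 3×#2 + 1×#4: volume 20, value 142
- 3×#2 + 1×#5: volume 20, value 141
- 2×#2 + 2×#4: volume 24, value 136
Best: $142.

$142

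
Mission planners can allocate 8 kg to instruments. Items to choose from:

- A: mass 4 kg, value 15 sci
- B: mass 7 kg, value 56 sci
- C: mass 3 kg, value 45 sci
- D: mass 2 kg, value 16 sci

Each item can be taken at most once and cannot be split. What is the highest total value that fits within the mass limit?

Check high-value combinations within 8 kg:
- C+D: mass 3+2=5, value 45+16=61
- A+C: mass 4+3=7, value 15+45=60
- B: mass 7, value 56
- C: mass 3, value 45
- A+D: mass 4+2=6, value 15+16=31
Best: 61 sci.

61 sci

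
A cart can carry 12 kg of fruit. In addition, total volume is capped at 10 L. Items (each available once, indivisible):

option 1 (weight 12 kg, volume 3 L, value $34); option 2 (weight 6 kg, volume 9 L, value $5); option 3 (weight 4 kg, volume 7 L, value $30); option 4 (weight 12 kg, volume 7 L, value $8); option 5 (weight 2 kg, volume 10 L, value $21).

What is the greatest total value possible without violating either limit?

Feasible sets respecting both limits:
- option 1: weight 12, volume 3, value 34
- option 3: weight 4, volume 7, value 30
- option 5: weight 2, volume 10, value 21
Best: $34.

$34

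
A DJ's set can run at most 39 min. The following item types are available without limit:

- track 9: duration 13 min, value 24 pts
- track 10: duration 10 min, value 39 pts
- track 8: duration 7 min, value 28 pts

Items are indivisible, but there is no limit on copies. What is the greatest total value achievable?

151 pts

Best value-per-unit is track 8 at 28/7; filling with it alone gives 5×28 = 140.
Optimal mix: 1×track 10 + 4×track 8 → duration 38, value 151.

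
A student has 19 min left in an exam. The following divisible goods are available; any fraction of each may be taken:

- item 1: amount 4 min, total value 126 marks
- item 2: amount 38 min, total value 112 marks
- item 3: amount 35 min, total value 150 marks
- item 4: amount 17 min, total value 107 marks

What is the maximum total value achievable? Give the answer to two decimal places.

220.41

Take in order of value per unit:
- item 1 (126/4 per unit): all 4 → value 126, running total 126.00
- item 4 (107/17 per unit): 15 of 17 → value 15×107/17 = 94.4118, running total 220.41
Total 220.41.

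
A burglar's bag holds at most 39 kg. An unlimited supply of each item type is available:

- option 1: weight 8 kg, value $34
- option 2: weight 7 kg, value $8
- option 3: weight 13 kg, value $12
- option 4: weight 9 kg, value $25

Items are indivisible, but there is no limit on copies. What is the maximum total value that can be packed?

$144

Best value-per-unit is option 1 at 34/8; filling with it alone gives 4×34 = 136.
Optimal mix: 4×option 1 + 1×option 2 → weight 39, value 144.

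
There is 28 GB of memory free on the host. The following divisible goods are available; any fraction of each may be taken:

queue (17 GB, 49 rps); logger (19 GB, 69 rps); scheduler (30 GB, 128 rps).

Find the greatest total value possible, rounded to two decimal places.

119.47

Take in order of value per unit:
- scheduler (128/30 per unit): 28 of 30 → value 28×128/30 = 119.4667, running total 119.47
Total 119.47.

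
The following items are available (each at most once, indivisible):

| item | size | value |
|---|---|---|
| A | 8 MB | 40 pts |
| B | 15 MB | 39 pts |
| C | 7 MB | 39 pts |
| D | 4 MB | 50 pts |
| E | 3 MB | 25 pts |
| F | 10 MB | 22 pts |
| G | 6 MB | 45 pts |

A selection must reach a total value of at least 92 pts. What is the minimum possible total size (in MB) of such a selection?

Subsets with value ≥ 92, sorted by total size:
- D+G: size 10, value 95
- D+E+G: size 13, value 120
- C+D+E: size 14, value 114
Minimum size: 10 MB.

10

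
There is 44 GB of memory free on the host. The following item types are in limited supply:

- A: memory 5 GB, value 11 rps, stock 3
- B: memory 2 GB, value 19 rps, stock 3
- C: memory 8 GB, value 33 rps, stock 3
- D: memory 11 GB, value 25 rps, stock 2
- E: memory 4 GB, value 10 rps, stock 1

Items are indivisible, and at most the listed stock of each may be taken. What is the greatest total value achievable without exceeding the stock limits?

188 rps

Top feasible selections:
- 2×A + 3×B + 3×C + 1×E: memory 44, value 188
- 3×B + 3×C + 1×D: memory 41, value 181
- 2×A + 3×B + 3×C: memory 40, value 178
Best: 188 rps.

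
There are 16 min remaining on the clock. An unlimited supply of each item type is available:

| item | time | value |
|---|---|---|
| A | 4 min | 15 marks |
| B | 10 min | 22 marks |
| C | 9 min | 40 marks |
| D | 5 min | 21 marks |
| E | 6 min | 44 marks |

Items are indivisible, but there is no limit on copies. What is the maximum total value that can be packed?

103 marks

Best value-per-unit is E at 44/6; filling with it alone gives 2×44 = 88.
Optimal mix: 1×A + 2×E → time 16, value 103.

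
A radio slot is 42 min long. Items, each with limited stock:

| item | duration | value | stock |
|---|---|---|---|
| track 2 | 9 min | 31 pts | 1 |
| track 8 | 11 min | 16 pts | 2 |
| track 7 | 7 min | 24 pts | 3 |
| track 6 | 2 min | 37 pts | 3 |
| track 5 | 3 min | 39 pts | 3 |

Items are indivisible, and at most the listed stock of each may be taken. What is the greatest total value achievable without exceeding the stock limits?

307 pts

Best selections within duration 42 and stock limits:
- 1×track 2 + 2×track 7 + 3×track 6 + 3×track 5: duration 38, value 307
- 3×track 7 + 3×track 6 + 3×track 5: duration 36, value 300
- 1×track 2 + 1×track 8 + 1×track 7 + 3×track 6 + 3×track 5: duration 42, value 299
Best: 307 pts.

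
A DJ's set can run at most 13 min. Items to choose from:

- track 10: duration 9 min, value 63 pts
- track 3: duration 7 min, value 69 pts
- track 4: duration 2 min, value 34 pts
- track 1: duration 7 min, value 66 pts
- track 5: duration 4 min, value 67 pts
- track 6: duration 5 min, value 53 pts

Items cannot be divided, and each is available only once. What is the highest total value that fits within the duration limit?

170 pts

Check high-value combinations within 13 min:
- track 3+track 4+track 5: duration 7+2+4=13, value 69+34+67=170
- track 4+track 1+track 5: duration 2+7+4=13, value 34+66+67=167
- track 4+track 5+track 6: duration 2+4+5=11, value 34+67+53=154
Best: 170 pts.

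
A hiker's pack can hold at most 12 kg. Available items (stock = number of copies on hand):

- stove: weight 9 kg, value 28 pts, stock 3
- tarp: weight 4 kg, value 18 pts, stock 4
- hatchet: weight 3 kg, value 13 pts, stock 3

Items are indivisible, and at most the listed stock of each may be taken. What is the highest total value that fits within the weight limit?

54 pts

Top feasible selections:
- 3×tarp: weight 12, value 54
- 2×tarp + 1×hatchet: weight 11, value 49
Best: 54 pts.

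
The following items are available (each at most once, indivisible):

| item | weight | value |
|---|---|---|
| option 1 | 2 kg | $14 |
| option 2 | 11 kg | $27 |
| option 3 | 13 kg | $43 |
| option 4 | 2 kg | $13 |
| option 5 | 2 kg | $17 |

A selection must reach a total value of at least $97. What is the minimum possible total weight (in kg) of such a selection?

Subsets with value ≥ 97, sorted by total weight:
- option 1+option 2+option 3+option 5: weight 28, value 101
- option 2+option 3+option 4+option 5: weight 28, value 100
- option 1+option 2+option 3+option 4: weight 28, value 97
- option 1+option 2+option 3+option 4+option 5: weight 30, value 114
Minimum weight: 28 kg.

28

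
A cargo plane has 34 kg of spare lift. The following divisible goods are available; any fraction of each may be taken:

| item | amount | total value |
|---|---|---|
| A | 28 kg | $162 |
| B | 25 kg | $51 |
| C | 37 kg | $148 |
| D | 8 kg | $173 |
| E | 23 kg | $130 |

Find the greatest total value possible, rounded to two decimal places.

323.43

Take in order of value per unit:
- D (173/8 per unit): all 8 → value 173, running total 173.00
- A (162/28 per unit): 26 of 28 → value 26×162/28 = 150.4286, running total 323.43
Total 323.43.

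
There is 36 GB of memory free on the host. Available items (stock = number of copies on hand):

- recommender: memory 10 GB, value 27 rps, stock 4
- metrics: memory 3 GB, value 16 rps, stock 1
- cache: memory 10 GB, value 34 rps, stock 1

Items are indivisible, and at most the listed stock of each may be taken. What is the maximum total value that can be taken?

Best selections within memory 36 and stock limits:
- 2×recommender + 1×metrics + 1×cache: memory 33, value 104
- 3×recommender + 1×metrics: memory 33, value 97
Best: 104 rps.

104 rps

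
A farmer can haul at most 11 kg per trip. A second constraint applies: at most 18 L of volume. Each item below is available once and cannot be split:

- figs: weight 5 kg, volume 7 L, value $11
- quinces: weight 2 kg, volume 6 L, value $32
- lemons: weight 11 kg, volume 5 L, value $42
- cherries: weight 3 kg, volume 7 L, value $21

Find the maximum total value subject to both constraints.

Feasible sets respecting both limits:
- quinces+cherries: weight 5, volume 13, value 53
- figs+quinces: weight 7, volume 13, value 43
- lemons: weight 11, volume 5, value 42
- quinces: weight 2, volume 6, value 32
Best: $53.

$53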